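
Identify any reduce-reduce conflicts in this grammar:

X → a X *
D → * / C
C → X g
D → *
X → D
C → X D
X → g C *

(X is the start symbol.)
No reduce-reduce conflicts

Augment with X' → X and build the canonical LR(0) collection (I0 = CLOSURE({[X' → . X]}), then GOTO on every symbol after a dot until no new states appear). It has 15 states:
  I0: { [D → . * / C], [D → . *], [X → . D], [X → . a X *], [X → . g C *], [X' → . X] }  — shift
  I1: { [D → * . / C], [D → * .] }  — shift, reduce
  I2: { [X → D .] }  — reduce
  I3: { [X' → X .] }  — accept
  I4: { [D → . * / C], [D → . *], [X → . D], [X → . a X *], [X → . g C *], [X → a . X *] }  — shift
  I5: { [C → . X D], [C → . X g], [D → . * / C], [D → . *], [X → . D], [X → . a X *], [X → . g C *], [X → g . C *] }  — shift
  I6: { [X → g C . *] }  — shift
  I7: { [C → X . D], [C → X . g], [D → . * / C], [D → . *] }  — shift
  I8: { [C → X D .] }  — reduce
  I9: { [C → X g .] }  — reduce
  I10: { [X → g C * .] }  — reduce
  I11: { [X → a X . *] }  — shift
  I12: { [X → a X * .] }  — reduce
  I13: { [C → . X D], [C → . X g], [D → * / . C], [D → . * / C], [D → . *], [X → . D], [X → . a X *], [X → . g C *] }  — shift
  I14: { [D → * / C .] }  — reduce

No state contains more than one complete item.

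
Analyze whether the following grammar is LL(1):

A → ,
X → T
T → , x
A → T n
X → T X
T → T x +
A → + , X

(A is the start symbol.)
No. Predict set conflict for A: { ',' }

A grammar is LL(1) if for each non-terminal N with multiple productions, the predict sets of those productions are pairwise disjoint, where PREDICT(N → α) = (FIRST(α) \ {ε}) ∪ (FOLLOW(N) if α ⇒* ε).

Relevant sets:
  FIRST(T) = { ',' }

For A:
  PREDICT(A → ',') = { ',' }
  PREDICT(A → T n) = { ',' }
  PREDICT(A → '+' ',' X) = { '+' }
For X:
  PREDICT(X → T) = { ',' }
  PREDICT(X → T X) = { ',' }
For T:
  PREDICT(T → ',' x) = { ',' }
  PREDICT(T → T x '+') = { ',' }

Conflict found: Predict set conflict for A: { ',' }
The grammar is NOT LL(1).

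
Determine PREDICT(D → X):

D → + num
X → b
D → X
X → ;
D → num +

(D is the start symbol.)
PREDICT(D → X) = (FIRST(RHS) \ {ε}) ∪ (FOLLOW(D) if ε ∈ FIRST(RHS), i.e. RHS ⇒* ε)
FIRST(X) = { ';', 'b' }
FIRST(X) = { ';', 'b' }
ε ∉ FIRST(X), so FOLLOW(D) is not added.
PREDICT(D → X) = { ';', 'b' }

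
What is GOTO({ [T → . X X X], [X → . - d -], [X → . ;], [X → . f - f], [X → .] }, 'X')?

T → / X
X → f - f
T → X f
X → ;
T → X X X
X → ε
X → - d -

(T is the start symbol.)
GOTO(I, 'X') = CLOSURE({ [A → αX.β] : [A → α.Xβ] ∈ I, X = 'X' })

Items with dot before 'X', with the dot advanced:
  [T → . X X X] → [T → X . X X]
Closure of the advanced items:
  [T → X . X X] has the dot before X: add [X → . f - f], [X → . ;], [X → .], [X → . - d -]

GOTO = { [T → X . X X], [X → . - d -], [X → . ;], [X → . f - f], [X → .] }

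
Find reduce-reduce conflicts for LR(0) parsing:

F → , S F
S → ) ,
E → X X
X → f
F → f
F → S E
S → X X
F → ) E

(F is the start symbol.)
Yes — I6: [F → f .] vs [X → f .]

Augment with F' → F and build the canonical LR(0) collection (I0 = CLOSURE({[F' → . F]}), then GOTO on every symbol after a dot until no new states appear). It has 17 states:
  I0: { [F → . ) E], [F → . , S F], [F → . S E], [F → . f], [F' → . F], [S → . ) ,], [S → . X X], [X → . f] }  — shift
  I1: { [E → . X X], [F → ) . E], [S → ) . ,], [X → . f] }  — shift
  I2: { [F → , . S F], [S → . ) ,], [S → . X X], [X → . f] }  — shift
  I3: { [F' → F .] }  — accept
  I4: { [E → . X X], [F → S . E], [X → . f] }  — shift
  I5: { [S → X . X], [X → . f] }  — shift
  I6: { [F → f .], [X → f .] }  — 2 reduces
  I7: { [S → X X .] }  — reduce
  I8: { [X → f .] }  — reduce
  I9: { [F → S E .] }  — reduce
  I10: { [E → X . X], [X → . f] }  — shift
  I11: { [E → X X .] }  — reduce
  I12: { [S → ) . ,] }  — shift
  I13: { [F → , S . F], [F → . ) E], [F → . , S F], [F → . S E], [F → . f], [S → . ) ,], [S → . X X], [X → . f] }  — shift
  I14: { [F → , S F .] }  — reduce
  I15: { [S → ) , .] }  — reduce
  I16: { [F → ) E .] }  — reduce

I6 contains complete items [F → f .], [X → f .] — reduce-reduce conflict.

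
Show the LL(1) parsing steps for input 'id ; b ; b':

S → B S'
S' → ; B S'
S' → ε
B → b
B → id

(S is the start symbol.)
Stack is shown with the top on the left.

Stack     Input         Action
------------------------------
S $       id ; b ; b $  output S → B S'
B S' $    id ; b ; b $  output B → id
id S' $   id ; b ; b $  match 'id'
S' $      ; b ; b $     output S' → ; B S'
; B S' $  ; b ; b $     match ';'
B S' $    b ; b $       output B → b
b S' $    b ; b $       match 'b'
S' $      ; b $         output S' → ; B S'
; B S' $  ; b $         match ';'
B S' $    b $           output B → b
b S' $    b $           match 'b'
S' $      $             output S' → ε
$         $             accept

The string is accepted.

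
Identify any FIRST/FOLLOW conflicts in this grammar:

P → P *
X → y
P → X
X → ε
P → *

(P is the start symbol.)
Nullable non-terminals: P, X.
FIRST sets used below: FIRST(P) = { '*', 'y', ε }, FIRST(X) = { 'y', ε }

P: nullable alternative(s) P → X; FOLLOW(P) = { $, '*' }
  P → P *: FIRST \ {ε} = { '*', 'y' } — overlaps FOLLOW(P) on { '*' }: CONFLICT
  P → X: FIRST \ {ε} = { 'y' } — this is the only nullable alternative, skip
  P → *: FIRST \ {ε} = { '*' } — overlaps FOLLOW(P) on { '*' }: CONFLICT

X: nullable alternative(s) X → ε; FOLLOW(X) = { $, '*' }
  X → y: FIRST \ {ε} = { 'y' } — disjoint from FOLLOW(X)
  X → ε: FIRST \ {ε} = { } — this is the only nullable alternative, skip

So the grammar has 2 FIRST/FOLLOW conflicts (marked CONFLICT above).

Answer: Yes. P → P '*' with FOLLOW(P) on { '*' }; P → '*' with FOLLOW(P) on { '*' }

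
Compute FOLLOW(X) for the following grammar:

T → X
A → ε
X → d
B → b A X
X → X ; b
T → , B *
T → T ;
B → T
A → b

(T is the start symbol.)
To compute FOLLOW(X), find every occurrence of X on a right-hand side N → α X β: add FIRST(β) \ {ε}, and if β is empty or nullable also add FOLLOW(N). Iterate to a fixed point.

In T → X: X is at the end, add FOLLOW(T)
In B → b A X: X is at the end, add FOLLOW(B)
In X → X ; b: X is followed by ';' b, add FIRST(';' b) \ {ε} = { ';' }

The FOLLOW sets referred to above (computed the same way, to a fixed point):
  FOLLOW(T) = { $, '*', ';' }
  FOLLOW(B) = { '*' }

Taking the union: FOLLOW(X) = { $, '*', ';' }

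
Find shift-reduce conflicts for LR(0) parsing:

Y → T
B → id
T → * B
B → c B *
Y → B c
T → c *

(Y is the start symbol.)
No shift-reduce conflicts

A shift-reduce conflict occurs when an LR(0) state has both:
  - a complete (reduce) item [A → α .] (dot at the end), and
  - a shift item [B → β . c γ] (dot before a terminal).

Augment with Y' → Y and build the canonical LR(0) collection (I0 = CLOSURE({[Y' → . Y]}), then GOTO on every symbol after a dot until no new states appear). It has 13 states:
  I0: { [B → . c B *], [B → . id], [T → . * B], [T → . c *], [Y → . B c], [Y → . T], [Y' → . Y] }  — shift
  I1: { [B → . c B *], [B → . id], [T → * . B] }  — shift
  I2: { [Y → B . c] }  — shift
  I3: { [Y → T .] }  — reduce
  I4: { [Y' → Y .] }  — accept
  I5: { [B → . c B *], [B → . id], [B → c . B *], [T → c . *] }  — shift
  I6: { [B → id .] }  — reduce
  I7: { [T → c * .] }  — reduce
  I8: { [B → c B . *] }  — shift
  I9: { [B → . c B *], [B → . id], [B → c . B *] }  — shift
  I10: { [B → c B * .] }  — reduce
  I11: { [Y → B c .] }  — reduce
  I12: { [T → * B .] }  — reduce

No state contains both a complete item and a shift item.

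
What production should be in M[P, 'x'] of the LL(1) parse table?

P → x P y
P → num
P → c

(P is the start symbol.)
P → x P y

To find M[P, 'x'], we find productions for P where 'x' is in the predict set (PREDICT(N → α) = (FIRST(α) \ {ε}) ∪ (FOLLOW(N) if α ⇒* ε)).

P → x P y: PREDICT = { 'x' }
  'x' is in predict set, so this production goes in M[P, 'x']
P → num: PREDICT = { 'num' }
P → c: PREDICT = { 'c' }

M[P, 'x'] = P → x P y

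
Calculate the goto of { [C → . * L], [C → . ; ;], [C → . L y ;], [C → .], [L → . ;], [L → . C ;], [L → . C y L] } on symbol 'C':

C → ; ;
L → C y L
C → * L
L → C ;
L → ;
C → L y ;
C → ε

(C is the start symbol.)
{ [L → C . ;], [L → C . y L] }

GOTO(I, 'C') = CLOSURE({ [A → αX.β] : [A → α.Xβ] ∈ I, X = 'C' })

Items with dot before 'C', with the dot advanced:
  [L → . C ;] → [L → C . ;]
  [L → . C y L] → [L → C . y L]
Closure adds nothing (no advanced item has the dot before a non-terminal).

GOTO = { [L → C . ;], [L → C . y L] }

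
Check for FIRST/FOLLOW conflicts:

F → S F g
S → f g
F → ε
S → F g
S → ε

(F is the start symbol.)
Yes. F → S F g with FOLLOW(F) on { 'g' }; S → f g with FOLLOW(S) on { 'f' }; S → F g with FOLLOW(S) on { 'f', 'g' }

A FIRST/FOLLOW conflict occurs when a non-terminal N has a nullable alternative N → β (β ⇒* ε) and another alternative N → α with FIRST(α) ∩ FOLLOW(N) ≠ ∅: on such a lookahead the parser cannot decide between expanding α and letting N vanish via β.

Nullable non-terminals: F, S.
FIRST sets used below: FIRST(S) = { 'f', 'g', ε }, FIRST(F) = { 'f', 'g', ε }

F: nullable alternative(s) F → ε; FOLLOW(F) = { $, 'g' }
  F → S F g: FIRST \ {ε} = { 'f', 'g' } — overlaps FOLLOW(F) on { 'g' }: CONFLICT
  F → ε: FIRST \ {ε} = { } — this is the only nullable alternative, skip

S: nullable alternative(s) S → ε; FOLLOW(S) = { 'f', 'g' }
  S → f g: FIRST \ {ε} = { 'f' } — overlaps FOLLOW(S) on { 'f' }: CONFLICT
  S → F g: FIRST \ {ε} = { 'f', 'g' } — overlaps FOLLOW(S) on { 'f', 'g' }: CONFLICT
  S → ε: FIRST \ {ε} = { } — this is the only nullable alternative, skip

So the grammar has 3 FIRST/FOLLOW conflicts (marked CONFLICT above).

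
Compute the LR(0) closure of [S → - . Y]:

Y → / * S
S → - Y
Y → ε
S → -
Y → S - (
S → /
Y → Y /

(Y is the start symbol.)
{ [S → - . Y], [S → . - Y], [S → . -], [S → . /], [Y → . / * S], [Y → . S - (], [Y → . Y /], [Y → .] }

Start with: [S → - . Y]
  [S → - . Y] has the dot before Y: add [Y → . / * S], [Y → .], [Y → . S - (], [Y → . Y /]
  [Y → . S - (] has the dot before S: add [S → . - Y], [S → . -], [S → . /]
No further items can be added.

CLOSURE = { [S → - . Y], [S → . - Y], [S → . -], [S → . /], [Y → . / * S], [Y → . S - (], [Y → . Y /], [Y → .] }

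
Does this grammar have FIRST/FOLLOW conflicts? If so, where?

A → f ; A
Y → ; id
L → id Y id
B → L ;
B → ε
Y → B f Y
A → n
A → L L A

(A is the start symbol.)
Nullable non-terminals: B.
FIRST sets used below: FIRST(L) = { 'id' }

B: nullable alternative(s) B → ε; FOLLOW(B) = { 'f' }
  B → L ;: FIRST \ {ε} = { 'id' } — disjoint from FOLLOW(B)
  B → ε: FIRST \ {ε} = { } — this is the only nullable alternative, skip

A, L, Y have no nullable alternative, so no FIRST/FOLLOW check is needed there.

No FIRST/FOLLOW conflicts found.

Answer: No FIRST/FOLLOW conflicts.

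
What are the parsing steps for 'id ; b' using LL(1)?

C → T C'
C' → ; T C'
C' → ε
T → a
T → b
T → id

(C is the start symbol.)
Stack is shown with the top on the left.

Stack     Input     Action
--------------------------
C $       id ; b $  output C → T C'
T C' $    id ; b $  output T → id
id C' $   id ; b $  match 'id'
C' $      ; b $     output C' → ; T C'
; T C' $  ; b $     match ';'
T C' $    b $       output T → b
b C' $    b $       match 'b'
C' $      $         output C' → ε
$         $         accept

The string is accepted.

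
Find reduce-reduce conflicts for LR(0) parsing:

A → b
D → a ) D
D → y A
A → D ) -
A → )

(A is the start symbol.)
No reduce-reduce conflicts

A reduce-reduce conflict occurs when an LR(0) state has two complete items [A → α .] and [B → β .] — both call for a reduction, and with no lookahead the parser cannot choose between them.

Augment with A' → A and build the canonical LR(0) collection (I0 = CLOSURE({[A' → . A]}), then GOTO on every symbol after a dot until no new states appear). It has 12 states:
  I0: { [A → . )], [A → . D ) -], [A → . b], [A' → . A], [D → . a ) D], [D → . y A] }  — shift
  I1: { [A → ) .] }  — reduce
  I2: { [A' → A .] }  — accept
  I3: { [A → D . ) -] }  — shift
  I4: { [D → a . ) D] }  — shift
  I5: { [A → b .] }  — reduce
  I6: { [A → . )], [A → . D ) -], [A → . b], [D → . a ) D], [D → . y A], [D → y . A] }  — shift
  I7: { [D → y A .] }  — reduce
  I8: { [D → . a ) D], [D → . y A], [D → a ) . D] }  — shift
  I9: { [D → a ) D .] }  — reduce
  I10: { [A → D ) . -] }  — shift
  I11: { [A → D ) - .] }  — reduce

No state contains more than one complete item.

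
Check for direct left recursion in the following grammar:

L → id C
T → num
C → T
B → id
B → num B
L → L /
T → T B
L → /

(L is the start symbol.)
Yes, L, T are left-recursive

L → id C: starts with id
T → num: starts with num
C → T: starts with T
B → id: starts with id
B → num B: starts with num
L → L /: LEFT RECURSIVE (starts with L)
T → T B: LEFT RECURSIVE (starts with T)
L → /: starts with '/'

The grammar has direct left recursion on: L, T.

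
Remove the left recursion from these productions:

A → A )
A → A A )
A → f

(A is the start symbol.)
A → f A'
A' → ) A'
A' → A ) A'
A' → ε

A is directly left-recursive. The standard transformation for
  A → A α₁ | ... | A α_m | β₁ | ... | β_n
is
  A  → β₁ A' | ... | β_n A'
  A' → α₁ A' | ... | α_m A' | ε

A → f becomes A → f A'
A → A ) becomes A' → ) A'
A → A A ) becomes A' → A ) A'
Add A' → ε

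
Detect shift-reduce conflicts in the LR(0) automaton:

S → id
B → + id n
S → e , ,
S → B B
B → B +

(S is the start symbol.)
Yes — I8: [B → B + .] vs [B → + . id n]; I9: [S → B B .] vs [B → B . +]

A shift-reduce conflict occurs when an LR(0) state has both:
  - a complete (reduce) item [A → α .] (dot at the end), and
  - a shift item [B → β . c γ] (dot before a terminal).

Augment with S' → S and build the canonical LR(0) collection (I0 = CLOSURE({[S' → . S]}), then GOTO on every symbol after a dot until no new states appear). It has 13 states:
  I0: { [B → . + id n], [B → . B +], [S → . B B], [S → . e , ,], [S → . id], [S' → . S] }  — shift
  I1: { [B → + . id n] }  — shift
  I2: { [B → . + id n], [B → . B +], [B → B . +], [S → B . B] }  — shift
  I3: { [S' → S .] }  — accept
  I4: { [S → e . , ,] }  — shift
  I5: { [S → id .] }  — reduce
  I6: { [S → e , . ,] }  — shift
  I7: { [S → e , , .] }  — reduce
  I8: { [B → + . id n], [B → B + .] }  — shift, reduce
  I9: { [B → B . +], [S → B B .] }  — shift, reduce
  I10: { [B → B + .] }  — reduce
  I11: { [B → + id . n] }  — shift
  I12: { [B → + id n .] }  — reduce

I8 contains reduce item [B → B + .] and shift item [B → + . id n] — shift-reduce conflict.
I9 contains reduce item [S → B B .] and shift item [B → B . +] — shift-reduce conflict.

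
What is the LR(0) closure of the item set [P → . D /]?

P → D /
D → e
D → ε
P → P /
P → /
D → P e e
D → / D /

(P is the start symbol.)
{ [D → . / D /], [D → . P e e], [D → . e], [D → .], [P → . /], [P → . D /], [P → . P /] }

To compute CLOSURE, for each item [A → α.Bβ] where B is a non-terminal, add [B → .γ] for all productions B → γ; repeat for the newly added items until nothing changes.

Start with: [P → . D /]
  [P → . D /] has the dot before D: add [D → . e], [D → .], [D → . P e e], [D → . / D /]
  [D → . P e e] has the dot before P: add [P → . P /], [P → . /]
No further items can be added.

CLOSURE = { [D → . / D /], [D → . P e e], [D → . e], [D → .], [P → . /], [P → . D /], [P → . P /] }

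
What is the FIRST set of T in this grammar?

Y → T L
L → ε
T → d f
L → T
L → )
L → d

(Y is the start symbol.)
{ 'd' }

To compute FIRST(T), examine every production with T on the left-hand side, reading each right-hand side left to right until a non-nullable symbol is reached.

From T → d f:
  - d is a terminal: add 'd' and stop

Collecting: FIRST(T) = { 'd' }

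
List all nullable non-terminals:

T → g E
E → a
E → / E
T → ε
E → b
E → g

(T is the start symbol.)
A non-terminal is nullable if it can derive ε (the empty string): either it has an ε-production, or it has a production whose right-hand side consists entirely of nullable non-terminals.

ε-productions: T → ε
So T is immediately nullable.
No further non-terminal can be added: every production for the remaining non-terminals contains a terminal or a non-nullable non-terminal.
Nullable = { 'T' }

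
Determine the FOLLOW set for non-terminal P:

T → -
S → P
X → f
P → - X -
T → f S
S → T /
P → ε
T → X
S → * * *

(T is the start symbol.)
To compute FOLLOW(P), find every occurrence of P on a right-hand side N → α P β: add FIRST(β) \ {ε}, and if β is empty or nullable also add FOLLOW(N). Iterate to a fixed point.

In S → P: P is at the end, add FOLLOW(S)

The FOLLOW sets referred to above (computed the same way, to a fixed point):
  FOLLOW(S) = { $, '/' }

Taking the union: FOLLOW(P) = { $, '/' }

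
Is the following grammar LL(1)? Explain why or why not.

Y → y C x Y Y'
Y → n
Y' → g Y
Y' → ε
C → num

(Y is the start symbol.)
A grammar is LL(1) if for each non-terminal N with multiple productions, the predict sets of those productions are pairwise disjoint, where PREDICT(N → α) = (FIRST(α) \ {ε}) ∪ (FOLLOW(N) if α ⇒* ε).

Relevant sets:
  FOLLOW(Y') = { $, 'g' }

For Y:
  PREDICT(Y → y C x Y Y') = { 'y' }
  PREDICT(Y → n) = { 'n' }
For Y':
  PREDICT(Y' → g Y) = { 'g' }
  PREDICT(Y' → ε) = { $, 'g' }
C has a single production, so nothing to check there.

Conflict found: Predict set conflict for Y': { 'g' }
The grammar is NOT LL(1).

Answer: No. Predict set conflict for Y': { 'g' }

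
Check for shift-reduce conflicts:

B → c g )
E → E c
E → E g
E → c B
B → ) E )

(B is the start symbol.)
A shift-reduce conflict occurs when an LR(0) state has both:
  - a complete (reduce) item [A → α .] (dot at the end), and
  - a shift item [B → β . c γ] (dot before a terminal).

Augment with B' → B and build the canonical LR(0) collection (I0 = CLOSURE({[B' → . B]}), then GOTO on every symbol after a dot until no new states appear). It has 12 states:
  I0: { [B → . ) E )], [B → . c g )], [B' → . B] }  — shift
  I1: { [B → ) . E )], [E → . E c], [E → . E g], [E → . c B] }  — shift
  I2: { [B' → B .] }  — accept
  I3: { [B → c . g )] }  — shift
  I4: { [B → c g . )] }  — shift
  I5: { [B → c g ) .] }  — reduce
  I6: { [B → ) E . )], [E → E . c], [E → E . g] }  — shift
  I7: { [B → . ) E )], [B → . c g )], [E → c . B] }  — shift
  I8: { [E → c B .] }  — reduce
  I9: { [B → ) E ) .] }  — reduce
  I10: { [E → E c .] }  — reduce
  I11: { [E → E g .] }  — reduce

No state contains both a complete item and a shift item.

Answer: No shift-reduce conflicts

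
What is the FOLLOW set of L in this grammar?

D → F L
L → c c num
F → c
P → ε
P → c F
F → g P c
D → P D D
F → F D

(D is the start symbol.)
{ $, 'c', 'g' }

In D → F L: L is at the end, add FOLLOW(D)

The FOLLOW sets referred to above (computed the same way, to a fixed point):
  FOLLOW(D) = { $, 'c', 'g' }

Taking the union: FOLLOW(L) = { $, 'c', 'g' }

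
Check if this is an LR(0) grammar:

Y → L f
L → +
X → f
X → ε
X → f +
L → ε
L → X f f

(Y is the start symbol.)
A grammar is LR(0) if no state in the canonical LR(0) collection has:
  - both a shift item (dot before a terminal) and a complete item (shift-reduce conflict), or
  - two or more complete items (reduce-reduce conflict; the accept item [Y' → Y .] counts as a complete item here).

Augment with Y' → Y and build the canonical LR(0) collection (I0 = CLOSURE({[Y' → . Y]}), then GOTO on every symbol after a dot until no new states appear). It has 10 states:
  I0: { [L → . +], [L → . X f f], [L → .], [X → . f +], [X → . f], [X → .], [Y → . L f], [Y' → . Y] }  — shift, 2 reduces
  I1: { [L → + .] }  — reduce
  I2: { [Y → L . f] }  — shift
  I3: { [L → X . f f] }  — shift
  I4: { [Y' → Y .] }  — accept
  I5: { [X → f . +], [X → f .] }  — shift, reduce
  I6: { [X → f + .] }  — reduce
  I7: { [L → X f . f] }  — shift
  I8: { [L → X f f .] }  — reduce
  I9: { [Y → L f .] }  — reduce

Conflict in state I0:
  Shift-reduce conflict between [L → .] and [L → . +]
So the grammar is NOT LR(0).

Answer: No. Shift-reduce conflict between [L → .] and [L → . +]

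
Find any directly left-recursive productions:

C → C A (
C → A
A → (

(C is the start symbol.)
Direct left recursion occurs when N → N α for some non-terminal N (the right-hand side begins with the left-hand side itself).

C → C A (: LEFT RECURSIVE (starts with C)
C → A: starts with A
A → (: starts with '('

The grammar has direct left recursion on: C.

Answer: Yes, C is left-recursive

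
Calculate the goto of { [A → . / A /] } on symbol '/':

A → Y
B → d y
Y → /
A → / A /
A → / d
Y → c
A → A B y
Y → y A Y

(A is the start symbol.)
{ [A → . / A /], [A → . / d], [A → . A B y], [A → . Y], [A → / . A /], [Y → . /], [Y → . c], [Y → . y A Y] }

GOTO(I, '/') = CLOSURE({ [A → αX.β] : [A → α.Xβ] ∈ I, X = '/' })

Items with dot before '/', with the dot advanced:
  [A → . / A /] → [A → / . A /]
Closure of the advanced items:
  [A → / . A /] has the dot before A: add [A → . Y], [A → . / A /], [A → . / d], [A → . A B y]
  [A → . Y] has the dot before Y: add [Y → . /], [Y → . c], [Y → . y A Y]

GOTO = { [A → . / A /], [A → . / d], [A → . A B y], [A → . Y], [A → / . A /], [Y → . /], [Y → . c], [Y → . y A Y] }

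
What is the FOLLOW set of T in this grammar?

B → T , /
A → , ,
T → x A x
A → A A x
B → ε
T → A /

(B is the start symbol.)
{ ',' }

To compute FOLLOW(T), find every occurrence of T on a right-hand side N → α T β: add FIRST(β) \ {ε}, and if β is empty or nullable also add FOLLOW(N). Iterate to a fixed point.

In B → T , /: T is followed by ',' '/', add FIRST(',' '/') \ {ε} = { ',' }

Taking the union: FOLLOW(T) = { ',' }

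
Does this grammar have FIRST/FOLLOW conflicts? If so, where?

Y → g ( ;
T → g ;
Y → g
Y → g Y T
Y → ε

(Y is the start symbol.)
Yes. Y → g '(' ';' with FOLLOW(Y) on { 'g' }; Y → g with FOLLOW(Y) on { 'g' }; Y → g Y T with FOLLOW(Y) on { 'g' }

A FIRST/FOLLOW conflict occurs when a non-terminal N has a nullable alternative N → β (β ⇒* ε) and another alternative N → α with FIRST(α) ∩ FOLLOW(N) ≠ ∅: on such a lookahead the parser cannot decide between expanding α and letting N vanish via β.

Nullable non-terminals: Y.

Y: nullable alternative(s) Y → ε; FOLLOW(Y) = { $, 'g' }
  Y → g ( ;: FIRST \ {ε} = { 'g' } — overlaps FOLLOW(Y) on { 'g' }: CONFLICT
  Y → g: FIRST \ {ε} = { 'g' } — overlaps FOLLOW(Y) on { 'g' }: CONFLICT
  Y → g Y T: FIRST \ {ε} = { 'g' } — overlaps FOLLOW(Y) on { 'g' }: CONFLICT
  Y → ε: FIRST \ {ε} = { } — this is the only nullable alternative, skip

T has no nullable alternative, so no FIRST/FOLLOW check is needed there.

So the grammar has 3 FIRST/FOLLOW conflicts (marked CONFLICT above).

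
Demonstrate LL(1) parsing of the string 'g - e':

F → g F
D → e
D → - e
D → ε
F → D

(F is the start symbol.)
LL(1) parsing maintains a stack (initially the start symbol over $) and the input. At each step: if the stack top is a terminal, match it against the current input token; if it is a non-terminal N, replace it with the RHS of M[N, lookahead] (the unique production whose predict set contains the lookahead).

Stack is shown with the top on the left.

Stack  Input    Action
----------------------
F $    g - e $  output F → g F
g F $  g - e $  match 'g'
F $    - e $    output F → D
D $    - e $    output D → - e
- e $  - e $    match '-'
e $    e $      match 'e'
$      $        accept

The string is accepted.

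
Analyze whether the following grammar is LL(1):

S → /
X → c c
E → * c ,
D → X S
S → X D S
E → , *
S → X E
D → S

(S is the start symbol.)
A grammar is LL(1) if for each non-terminal N with multiple productions, the predict sets of those productions are pairwise disjoint, where PREDICT(N → α) = (FIRST(α) \ {ε}) ∪ (FOLLOW(N) if α ⇒* ε).

Relevant sets:
  FIRST(X) = { 'c' }
  FIRST(S) = { '/', 'c' }

For S:
  PREDICT(S → '/') = { '/' }
  PREDICT(S → X D S) = { 'c' }
  PREDICT(S → X E) = { 'c' }
For E:
  PREDICT(E → '*' c ',') = { '*' }
  PREDICT(E → ',' '*') = { ',' }
For D:
  PREDICT(D → X S) = { 'c' }
  PREDICT(D → S) = { '/', 'c' }
X has a single production, so nothing to check there.

Conflict found: Predict set conflict for S: { 'c' }
The grammar is NOT LL(1).

Answer: No. Predict set conflict for S: { 'c' }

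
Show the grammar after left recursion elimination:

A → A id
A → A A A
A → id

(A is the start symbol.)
A is directly left-recursive. The standard transformation for
  A → A α₁ | ... | A α_m | β₁ | ... | β_n
is
  A  → β₁ A' | ... | β_n A'
  A' → α₁ A' | ... | α_m A' | ε

A → id becomes A → id A'
A → A id becomes A' → id A'
A → A A A becomes A' → A A A'
Add A' → ε

Resulting grammar:
A → id A'
A' → id A'
A' → A A A'
A' → ε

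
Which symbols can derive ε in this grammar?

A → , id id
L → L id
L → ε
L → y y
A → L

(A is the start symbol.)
ε-productions: L → ε
So L is immediately nullable.
A → L: every symbol on the right is nullable, so A is nullable too.
Every non-terminal is now nullable.
Nullable = { 'A', 'L' }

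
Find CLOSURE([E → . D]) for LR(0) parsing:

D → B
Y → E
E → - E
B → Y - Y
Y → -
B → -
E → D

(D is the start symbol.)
{ [B → . -], [B → . Y - Y], [D → . B], [E → . - E], [E → . D], [Y → . -], [Y → . E] }

Start with: [E → . D]
  [E → . D] has the dot before D: add [D → . B]
  [D → . B] has the dot before B: add [B → . Y - Y], [B → . -]
  [B → . Y - Y] has the dot before Y: add [Y → . E], [Y → . -]
  [Y → . E] has the dot before E: add [E → . - E]
No further items can be added.

CLOSURE = { [B → . -], [B → . Y - Y], [D → . B], [E → . - E], [E → . D], [Y → . -], [Y → . E] }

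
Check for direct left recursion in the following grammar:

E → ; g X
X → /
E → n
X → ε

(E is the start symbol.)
No direct left recursion

E → ; g X: starts with ';'
X → /: starts with '/'
E → n: starts with n
X → ε: starts with ε

No direct left recursion found.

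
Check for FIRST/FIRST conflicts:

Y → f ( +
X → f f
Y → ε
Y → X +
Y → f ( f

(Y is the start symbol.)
FIRST sets of the non-terminals at (or reachable through a nullable prefix from) the front of some alternative:
  FIRST(X) = { 'f' }

Productions for Y:
  Y → f ( +: FIRST = { 'f' }
  Y → ε: FIRST = { ε }
  Y → X +: FIRST = { 'f' }
  Y → f ( f: FIRST = { 'f' }
X has only one production, so no FIRST/FIRST conflict is possible there.

Conflict for Y: Y → f ( + and Y → X +
  Overlap: { 'f' }
Conflict for Y: Y → f ( + and Y → f ( f
  Overlap: { 'f' }
Conflict for Y: Y → X + and Y → f ( f
  Overlap: { 'f' }

Answer: Yes. Y → f '(' '+' / Y → X '+' on { 'f' }; Y → f '(' '+' / Y → f '(' f on { 'f' }; Y → X '+' / Y → f '(' f on { 'f' }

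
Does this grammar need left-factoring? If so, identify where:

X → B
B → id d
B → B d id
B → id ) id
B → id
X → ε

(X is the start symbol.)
Left-factoring is needed when two productions for the same non-terminal
share a common prefix on the right-hand side.

Productions for X:
  X → B
  X → ε
Productions for B:
  B → id d
  B → B d id
  B → id ) id
  B → id

Found common prefix 'id' in productions for B

Answer: Yes, B has productions with common prefix 'id'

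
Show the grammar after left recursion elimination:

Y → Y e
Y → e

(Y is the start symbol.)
Y is directly left-recursive. The standard transformation for
  A → A α₁ | ... | A α_m | β₁ | ... | β_n
is
  A  → β₁ A' | ... | β_n A'
  A' → α₁ A' | ... | α_m A' | ε

Y → e becomes Y → e Y'
Y → Y e becomes Y' → e Y'
Add Y' → ε

Resulting grammar:
Y → e Y'
Y' → e Y'
Y' → ε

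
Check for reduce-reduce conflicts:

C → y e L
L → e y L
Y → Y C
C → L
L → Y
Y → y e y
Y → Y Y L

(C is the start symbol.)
Yes — I16: [C → L .] vs [Y → Y Y L .]

A reduce-reduce conflict occurs when an LR(0) state has two complete items [A → α .] and [B → β .] — both call for a reduction, and with no lookahead the parser cannot choose between them.

Augment with C' → C and build the canonical LR(0) collection (I0 = CLOSURE({[C' → . C]}), then GOTO on every symbol after a dot until no new states appear). It has 17 states:
  I0: { [C → . L], [C → . y e L], [C' → . C], [L → . Y], [L → . e y L], [Y → . Y C], [Y → . Y Y L], [Y → . y e y] }  — shift
  I1: { [C' → C .] }  — accept
  I2: { [C → L .] }  — reduce
  I3: { [C → . L], [C → . y e L], [L → . Y], [L → . e y L], [L → Y .], [Y → . Y C], [Y → . Y Y L], [Y → . y e y], [Y → Y . C], [Y → Y . Y L] }  — shift, reduce
  I4: { [L → e . y L] }  — shift
  I5: { [C → y . e L], [Y → y . e y] }  — shift
  I6: { [C → y e . L], [L → . Y], [L → . e y L], [Y → . Y C], [Y → . Y Y L], [Y → . y e y], [Y → y e . y] }  — shift
  I7: { [C → y e L .] }  — reduce
  I8: { [Y → y . e y], [Y → y e y .] }  — shift, reduce
  I9: { [Y → y e . y] }  — shift
  I10: { [Y → y e y .] }  — reduce
  I11: { [L → . Y], [L → . e y L], [L → e y . L], [Y → . Y C], [Y → . Y Y L], [Y → . y e y] }  — shift
  I12: { [L → e y L .] }  — reduce
  I13: { [Y → y . e y] }  — shift
  I14: { [Y → Y C .] }  — reduce
  I15: { [C → . L], [C → . y e L], [L → . Y], [L → . e y L], [L → Y .], [Y → . Y C], [Y → . Y Y L], [Y → . y e y], [Y → Y . C], [Y → Y . Y L], [Y → Y Y . L] }  — shift, reduce
  I16: { [C → L .], [Y → Y Y L .] }  — 2 reduces

I16 contains complete items [C → L .], [Y → Y Y L .] — reduce-reduce conflict.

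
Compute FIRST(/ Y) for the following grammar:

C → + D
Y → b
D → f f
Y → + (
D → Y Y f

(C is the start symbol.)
{ '/' }

To compute FIRST(/ Y), process the symbols left to right:
Symbol / is a terminal. Add '/' and stop.
FIRST(/ Y) = { '/' }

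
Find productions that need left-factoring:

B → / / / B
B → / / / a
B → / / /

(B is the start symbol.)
Yes, B has productions with common prefix '/ / /'

Left-factoring is needed when two productions for the same non-terminal
share a common prefix on the right-hand side.

Productions for B:
  B → / / / B
  B → / / / a
  B → / / /

Found common prefix '/ / /' in productions for B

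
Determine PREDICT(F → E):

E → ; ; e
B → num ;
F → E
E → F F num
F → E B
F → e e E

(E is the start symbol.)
PREDICT(F → E) = (FIRST(RHS) \ {ε}) ∪ (FOLLOW(F) if ε ∈ FIRST(RHS), i.e. RHS ⇒* ε)
FIRST(E) = { ';', 'e' }
FIRST(E) = { ';', 'e' }
ε ∉ FIRST(E), so FOLLOW(F) is not added.
PREDICT(F → E) = { ';', 'e' }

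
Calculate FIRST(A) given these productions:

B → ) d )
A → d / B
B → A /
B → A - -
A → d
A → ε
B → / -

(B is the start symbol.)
{ 'd', ε }

From A → d / B:
  - d is a terminal: add 'd' and stop
From A → d:
  - d is a terminal: add 'd' and stop
From A → ε:
  - ε-production, so ε ∈ FIRST(A)

Collecting: FIRST(A) = { 'd', ε }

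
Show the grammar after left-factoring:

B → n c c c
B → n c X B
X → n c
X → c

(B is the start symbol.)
Left-factoring transforms A → αβ₁ | αβ₂ into A → αA' and A' → β₁ | β₂
(α is the longest common prefix among the alternatives). Repeat until
no nonterminal has two alternatives with a common prefix.

Round 1: B has alternatives sharing prefix 'n c'. Introduce B': B → n c B'
  Add: B' → c c
  Add: B' → X B

No remaining common prefixes — done.

Resulting grammar:
B → n c B'
B' → c c
B' → X B
X → n c
X → c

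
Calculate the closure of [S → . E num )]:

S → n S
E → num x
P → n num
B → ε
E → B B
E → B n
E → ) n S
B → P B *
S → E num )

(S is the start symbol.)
Start with: [S → . E num )]
  [S → . E num )] has the dot before E: add [E → . num x], [E → . B B], [E → . B n], [E → . ) n S]
  [E → . B B] has the dot before B: add [B → .], [B → . P B *]
  [B → . P B *] has the dot before P: add [P → . n num]
No further items can be added.

CLOSURE = { [B → . P B *], [B → .], [E → . ) n S], [E → . B B], [E → . B n], [E → . num x], [P → . n num], [S → . E num )] }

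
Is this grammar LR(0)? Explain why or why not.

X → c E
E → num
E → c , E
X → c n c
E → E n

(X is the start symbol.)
No. Shift-reduce conflict between [X → c E .] and [E → E . n]

A grammar is LR(0) if no state in the canonical LR(0) collection has:
  - both a shift item (dot before a terminal) and a complete item (shift-reduce conflict), or
  - two or more complete items (reduce-reduce conflict; the accept item [X' → X .] counts as a complete item here).

Augment with X' → X and build the canonical LR(0) collection (I0 = CLOSURE({[X' → . X]}), then GOTO on every symbol after a dot until no new states appear). It has 11 states:
  I0: { [X → . c E], [X → . c n c], [X' → . X] }  — shift
  I1: { [X' → X .] }  — accept
  I2: { [E → . E n], [E → . c , E], [E → . num], [X → c . E], [X → c . n c] }  — shift
  I3: { [E → E . n], [X → c E .] }  — shift, reduce
  I4: { [E → c . , E] }  — shift
  I5: { [X → c n . c] }  — shift
  I6: { [E → num .] }  — reduce
  I7: { [X → c n c .] }  — reduce
  I8: { [E → . E n], [E → . c , E], [E → . num], [E → c , . E] }  — shift
  I9: { [E → E . n], [E → c , E .] }  — shift, reduce
  I10: { [E → E n .] }  — reduce

Conflict in state I3:
  Shift-reduce conflict between [X → c E .] and [E → E . n]
So the grammar is NOT LR(0).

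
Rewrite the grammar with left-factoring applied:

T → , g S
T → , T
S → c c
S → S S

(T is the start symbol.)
Left-factoring transforms A → αβ₁ | αβ₂ into A → αA' and A' → β₁ | β₂
(α is the longest common prefix among the alternatives). Repeat until
no nonterminal has two alternatives with a common prefix.

Round 1: T has alternatives sharing prefix ','. Introduce T': T → , T'
  Add: T' → g S
  Add: T' → T

No remaining common prefixes — done.

Resulting grammar:
T → , T'
T' → g S
T' → T
S → c c
S → S S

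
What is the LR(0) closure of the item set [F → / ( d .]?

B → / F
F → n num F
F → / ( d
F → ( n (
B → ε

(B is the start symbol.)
Start with: [F → / ( d .]
The dot is at the end, so nothing is added.

CLOSURE = { [F → / ( d .] }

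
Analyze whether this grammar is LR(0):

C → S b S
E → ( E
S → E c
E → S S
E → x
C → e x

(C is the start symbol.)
Augment with C' → C and build the canonical LR(0) collection (I0 = CLOSURE({[C' → . C]}), then GOTO on every symbol after a dot until no new states appear). It has 14 states:
  I0: { [C → . S b S], [C → . e x], [C' → . C], [E → . ( E], [E → . S S], [E → . x], [S → . E c] }  — shift
  I1: { [E → ( . E], [E → . ( E], [E → . S S], [E → . x], [S → . E c] }  — shift
  I2: { [C' → C .] }  — accept
  I3: { [S → E . c] }  — shift
  I4: { [C → S . b S], [E → . ( E], [E → . S S], [E → . x], [E → S . S], [S → . E c] }  — shift
  I5: { [C → e . x] }  — shift
  I6: { [E → x .] }  — reduce
  I7: { [C → e x .] }  — reduce
  I8: { [E → . ( E], [E → . S S], [E → . x], [E → S . S], [E → S S .], [S → . E c] }  — shift, reduce
  I9: { [C → S b . S], [E → . ( E], [E → . S S], [E → . x], [S → . E c] }  — shift
  I10: { [C → S b S .], [E → . ( E], [E → . S S], [E → . x], [E → S . S], [S → . E c] }  — shift, reduce
  I11: { [S → E c .] }  — reduce
  I12: { [E → ( E .], [S → E . c] }  — shift, reduce
  I13: { [E → . ( E], [E → . S S], [E → . x], [E → S . S], [S → . E c] }  — shift

Conflict in state I8:
  Shift-reduce conflict between [E → S S .] and [E → . ( E]
So the grammar is NOT LR(0).

Answer: No. Shift-reduce conflict between [E → S S .] and [E → . ( E]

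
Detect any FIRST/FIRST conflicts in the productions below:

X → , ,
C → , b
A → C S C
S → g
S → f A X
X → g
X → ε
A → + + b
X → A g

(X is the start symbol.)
FIRST sets of the non-terminals at (or reachable through a nullable prefix from) the front of some alternative:
  FIRST(A) = { '+', ',' }
  FIRST(C) = { ',' }

Productions for X:
  X → , ,: FIRST = { ',' }
  X → g: FIRST = { 'g' }
  X → ε: FIRST = { ε }
  X → A g: FIRST = { '+', ',' }
Productions for A:
  A → C S C: FIRST = { ',' }
  A → + + b: FIRST = { '+' }
Productions for S:
  S → g: FIRST = { 'g' }
  S → f A X: FIRST = { 'f' }
C has only one production, so no FIRST/FIRST conflict is possible there.

Conflict for X: X → , , and X → A g
  Overlap: { ',' }

Answer: Yes. X → ',' ',' / X → A g on { ',' }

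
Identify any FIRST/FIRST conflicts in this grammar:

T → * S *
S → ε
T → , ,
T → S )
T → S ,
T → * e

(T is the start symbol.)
A FIRST/FIRST conflict occurs when two productions N → α and N → β for the same non-terminal have FIRST(α) ∩ FIRST(β) ≠ ∅ (with ε ∈ FIRST of a nullable right-hand side, so two nullable alternatives also conflict).

FIRST sets of the non-terminals at (or reachable through a nullable prefix from) the front of some alternative:
  FIRST(S) = { ε }

Productions for T:
  T → * S *: FIRST = { '*' }
  T → , ,: FIRST = { ',' }
  T → S ): FIRST = { ')' }
  T → S ,: FIRST = { ',' }
  T → * e: FIRST = { '*' }
S has only one production, so no FIRST/FIRST conflict is possible there.

Conflict for T: T → * S * and T → * e
  Overlap: { '*' }
Conflict for T: T → , , and T → S ,
  Overlap: { ',' }

Answer: Yes. T → '*' S '*' / T → '*' e on { '*' }; T → ',' ',' / T → S ',' on { ',' }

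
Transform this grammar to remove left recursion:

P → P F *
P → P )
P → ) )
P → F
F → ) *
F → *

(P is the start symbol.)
P is directly left-recursive. The standard transformation for
  A → A α₁ | ... | A α_m | β₁ | ... | β_n
is
  A  → β₁ A' | ... | β_n A'
  A' → α₁ A' | ... | α_m A' | ε

P → ) ) becomes P → ) ) P'
P → F becomes P → F P'
P → P F * becomes P' → F * P'
P → P ) becomes P' → ) P'
Add P' → ε

Productions for other non-terminals are unchanged:
  F → ) *
  F → *

Resulting grammar:
P → ) ) P'
P → F P'
P' → F * P'
P' → ) P'
P' → ε
F → ) *
F → *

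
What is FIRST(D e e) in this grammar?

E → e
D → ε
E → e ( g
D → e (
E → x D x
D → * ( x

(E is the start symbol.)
FIRST sets of the non-terminals involved (from the grammar, by fixed-point iteration):
  FIRST(D) = { '*', 'e', ε }

To compute FIRST(D e e), process the symbols left to right:
Symbol D is a non-terminal. Add FIRST(D) \ {ε} = { '*', 'e' }
D is nullable (ε ∈ FIRST(D)), continue to the next symbol.
Symbol e is a terminal. Add 'e' and stop.
FIRST(D e e) = { '*', 'e' }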